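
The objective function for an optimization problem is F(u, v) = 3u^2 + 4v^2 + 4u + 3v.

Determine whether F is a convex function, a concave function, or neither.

F is quadratic, so its Hessian is the constant matrix H = [[6, 0], [0, 8]].
det(H) = 48, tr(H) = 14.
det(H) > 0 and tr(H) > 0, so H is positive definite everywhere: convex.

convex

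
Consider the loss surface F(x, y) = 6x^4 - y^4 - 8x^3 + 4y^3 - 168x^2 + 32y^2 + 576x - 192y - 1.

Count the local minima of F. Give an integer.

F separates as a function of x plus a function of y, so ∇F=0 decouples.
∂F/∂x = 24(x - 3)(x - 2)(x + 4) = 0 at x ∈ {-4, 2, 3}; ∂F/∂y = -4(y - 4)(y - 3)(y + 4) = 0 at y ∈ {-4, 3, 4}.
The Hessian is diagonal: diag(F_xx, F_yy). Second derivatives: F_xx(-4)=1008, F_xx(2)=-144, F_xx(3)=168; F_yy(-4)=-224, F_yy(3)=28, F_yy(4)=-32.
Local minima occur where both diagonal entries positive: (-4, 3), (3, 3). Count: 2.

2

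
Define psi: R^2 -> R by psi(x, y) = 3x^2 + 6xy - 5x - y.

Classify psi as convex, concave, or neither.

psi is quadratic, so its Hessian is the constant matrix H = [[6, 6], [6, 0]].
det(H) = -36, tr(H) = 6.
det(H) < 0, so H is indefinite: neither convex nor concave.

neither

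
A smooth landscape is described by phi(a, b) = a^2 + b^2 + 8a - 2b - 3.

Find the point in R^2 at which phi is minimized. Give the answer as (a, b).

(-4, 1)

phi(a,b) separates as P(a) + Q(b) − 3, so its minimum is min P + min Q − 3.
P'(a) = 2a + 8 vanishes at a ∈ {-4}; Q'(b) = 2b - 2 vanishes at b ∈ {1}.
Local minima of P (where P''>0): P(-4)=-16. Local minima of Q: Q(1)=-1.
So the global minimum of phi is P(-4) + Q(1) − 3 = -16 − 1 − 3 = -20, attained at (-4, 1).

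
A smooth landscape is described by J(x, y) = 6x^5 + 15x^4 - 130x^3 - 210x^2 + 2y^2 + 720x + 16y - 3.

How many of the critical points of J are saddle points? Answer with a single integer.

2

J separates as a function of x plus a function of y, so ∇J=0 decouples.
∂J/∂x = 30(x - 3)(x - 1)(x + 2)(x + 4) = 0 at x ∈ {-4, -2, 1, 3}; ∂J/∂y = 4(y + 4) = 0 at y ∈ {-4}.
The Hessian is diagonal: diag(J_xx, J_yy). Second derivatives: J_xx(-4)=-2100, J_xx(-2)=900, J_xx(1)=-900, J_xx(3)=2100; J_yy(-4)=4.
Saddle points occur where the two diagonal entries have opposite signs: (-4, -4), (1, -4). Count: 2.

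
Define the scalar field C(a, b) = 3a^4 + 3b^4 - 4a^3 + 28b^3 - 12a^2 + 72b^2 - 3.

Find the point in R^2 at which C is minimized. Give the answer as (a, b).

(2, 0)

C(a,b) separates as P(a) + Q(b) − 3, so its minimum is min P + min Q − 3.
P'(a) = 12a(a - 2)(a + 1) vanishes at a ∈ {-1, 0, 2}; Q'(b) = 12b(b + 3)(b + 4) vanishes at b ∈ {-4, -3, 0}.
Local minima of P (where P''>0): P(-1)=-5, P(2)=-32. Local minima of Q: Q(-4)=128, Q(0)=0.
So the global minimum of C is P(2) + Q(0) − 3 = -32 + 0 − 3 = -35, attained at (2, 0).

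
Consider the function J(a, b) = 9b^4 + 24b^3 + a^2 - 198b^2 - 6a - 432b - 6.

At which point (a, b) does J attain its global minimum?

J(a,b) separates as P(a) + Q(b) − 6, so its minimum is min P + min Q − 6.
P'(a) = 2a - 6 vanishes at a ∈ {3}; Q'(b) = 36(b - 3)(b + 1)(b + 4) vanishes at b ∈ {-4, -1, 3}.
Local minima of P (where P''>0): P(3)=-9. Local minima of Q: Q(-4)=-672, Q(3)=-1701.
So the global minimum of J is P(3) + Q(3) − 6 = -9 − 1701 − 6 = -1716, attained at (3, 3).

(3, 3)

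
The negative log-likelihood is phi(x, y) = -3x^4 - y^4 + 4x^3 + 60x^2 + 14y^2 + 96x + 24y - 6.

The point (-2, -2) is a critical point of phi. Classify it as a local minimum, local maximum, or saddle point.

The mixed partial ∂²phi/∂x∂y is 0, so the Hessian at any point is diag(phi_xx, phi_yy) = diag(12(-3x^2 + 2x + 10), 4(-3y^2 + 7)).
At (-2, -2): H = diag(-72, -20).
Both eigenvalues are negative, so H is negative definite: a local maximum.

local maximum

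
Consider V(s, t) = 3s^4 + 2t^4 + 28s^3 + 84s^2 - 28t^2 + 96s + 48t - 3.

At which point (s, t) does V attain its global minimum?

V(s,t) separates as P(s) + Q(t) − 3, so its minimum is min P + min Q − 3.
P'(s) = 12(s + 1)(s + 2)(s + 4) vanishes at s ∈ {-4, -2, -1}; Q'(t) = 8(t - 2)(t - 1)(t + 3) vanishes at t ∈ {-3, 1, 2}.
Local minima of P (where P''>0): P(-4)=-64, P(-1)=-37. Local minima of Q: Q(-3)=-234, Q(2)=16.
So the global minimum of V is P(-4) + Q(-3) − 3 = -64 − 234 − 3 = -301, attained at (-4, -3).

(-4, -3)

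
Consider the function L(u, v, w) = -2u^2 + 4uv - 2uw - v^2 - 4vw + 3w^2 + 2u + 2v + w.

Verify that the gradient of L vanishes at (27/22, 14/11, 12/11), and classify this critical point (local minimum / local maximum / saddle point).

∇L = (-4u + 4v - 2w + 2, 4u - 2v - 4w + 2, -2u - 4v + 6w + 1); substituting (27/22, 14/11, 12/11) gives ∇L = (0, 0, 0), so (27/22, 14/11, 12/11) is indeed a critical point.
The Hessian is constant: H = [[-4, 4, -2], [4, -2, -4], [-2, -4, 6]].
Leading principal minors: Δ₁ = -4, Δ₂ = -8, Δ₃ = 88.
The minors fit neither the all-positive nor the alternating-sign pattern, so H is indefinite: a saddle point.

saddle point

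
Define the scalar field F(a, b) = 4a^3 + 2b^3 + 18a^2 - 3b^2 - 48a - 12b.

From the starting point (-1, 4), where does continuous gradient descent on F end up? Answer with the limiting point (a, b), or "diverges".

F is separable, so gradient descent decouples: a follows -∂F/∂a, b follows -∂F/∂b.
∂F/∂a = 12(a - 1)(a + 4); at a=-1 this is -72, so a increases.
∂F/∂b = 6(b - 2)(b + 1); at b=4 this is 60, so b decreases.
a converges to its nearest critical value 1 (a local min of the a-part); b converges to 2. The iterate converges to (1, 2).

(1, 2)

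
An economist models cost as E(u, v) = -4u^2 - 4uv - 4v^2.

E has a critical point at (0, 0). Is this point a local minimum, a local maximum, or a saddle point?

The Hessian of E is constant: H = [[-8, -4], [-4, -8]].
det(H) = (-8)·(-8) − (-4)² = 48.
det(H) > 0 and tr(H) = -16 < 0, so H is negative definite and the point is a local maximum.

local maximum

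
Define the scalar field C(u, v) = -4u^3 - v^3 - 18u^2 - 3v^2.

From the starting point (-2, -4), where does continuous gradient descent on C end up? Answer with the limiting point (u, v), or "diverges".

(-3, -2)

C is separable, so gradient descent decouples: u follows -∂C/∂u, v follows -∂C/∂v.
∂C/∂u = -12u(u + 3); at u=-2 this is 24, so u decreases.
∂C/∂v = -3v(v + 2); at v=-4 this is -24, so v increases.
u converges to its nearest critical value -3 (a local min of the u-part); v converges to -2. The iterate converges to (-3, -2).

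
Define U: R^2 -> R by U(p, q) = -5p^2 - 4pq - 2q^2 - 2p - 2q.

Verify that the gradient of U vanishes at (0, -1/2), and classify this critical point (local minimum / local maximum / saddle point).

local maximum

∇U = (-10p - 4q - 2, -4p - 4q - 2); substituting (0, -1/2) gives ∇U = (0, 0), so (0, -1/2) is indeed a critical point.
The Hessian of U is constant: H = [[-10, -4], [-4, -4]].
det(H) = (-10)·(-4) − (-4)² = 24.
det(H) > 0 and tr(H) = -14 < 0, so H is negative definite and the point is a local maximum.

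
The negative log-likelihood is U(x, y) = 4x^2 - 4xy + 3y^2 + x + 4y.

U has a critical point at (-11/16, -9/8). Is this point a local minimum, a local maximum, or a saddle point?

The Hessian of U is constant: H = [[8, -4], [-4, 6]].
det(H) = 8·6 − (-4)² = 32.
det(H) > 0 and tr(H) = 14 > 0, so H is positive definite and the point is a local minimum.

local minimum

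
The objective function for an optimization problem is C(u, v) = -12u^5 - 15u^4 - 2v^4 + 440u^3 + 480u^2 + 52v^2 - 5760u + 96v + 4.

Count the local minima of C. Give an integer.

C separates as a function of u plus a function of v, so ∇C=0 decouples.
∂C/∂u = -60(u - 4)(u - 2)(u + 3)(u + 4) = 0 at u ∈ {-4, -3, 2, 4}; ∂C/∂v = -8(v - 4)(v + 1)(v + 3) = 0 at v ∈ {-3, -1, 4}.
The Hessian is diagonal: diag(C_uu, C_vv). Second derivatives: C_uu(-4)=2880, C_uu(-3)=-2100, C_uu(2)=3600, C_uu(4)=-6720; C_vv(-3)=-112, C_vv(-1)=80, C_vv(4)=-280.
Local minima occur where both diagonal entries positive: (-4, -1), (2, -1). Count: 2.

2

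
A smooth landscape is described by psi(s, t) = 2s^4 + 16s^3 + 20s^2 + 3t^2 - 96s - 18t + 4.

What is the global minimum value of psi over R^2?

-81

psi(s,t) separates as P(s) + Q(t) + 4, so its minimum is min P + min Q + 4.
P'(s) = 8(s - 1)(s + 3)(s + 4) vanishes at s ∈ {-4, -3, 1}; Q'(t) = 6(t - 3) vanishes at t ∈ {3}.
Local minima of P (where P''>0): P(-4)=192, P(1)=-58. Local minima of Q: Q(3)=-27.
So the global minimum of psi is P(1) + Q(3) + 4 = -58 − 27 + 4 = -81, attained at (1, 3).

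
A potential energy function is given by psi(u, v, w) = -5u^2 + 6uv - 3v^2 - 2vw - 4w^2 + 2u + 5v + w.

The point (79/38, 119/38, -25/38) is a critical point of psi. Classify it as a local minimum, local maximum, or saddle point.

The Hessian is constant: H = [[-10, 6, 0], [6, -6, -2], [0, -2, -8]].
Leading principal minors: Δ₁ = -10, Δ₂ = 24, Δ₃ = -152.
The minors alternate sign starting negative (−, +, −), so H is negative definite: a local maximum.

local maximum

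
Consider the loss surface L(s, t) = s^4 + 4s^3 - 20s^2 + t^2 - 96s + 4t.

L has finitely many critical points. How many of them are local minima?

2

L separates as a function of s plus a function of t, so ∇L=0 decouples.
∂L/∂s = 4(s - 3)(s + 2)(s + 4) = 0 at s ∈ {-4, -2, 3}; ∂L/∂t = 2(t + 2) = 0 at t ∈ {-2}.
The Hessian is diagonal: diag(L_ss, L_tt). Second derivatives: L_ss(-4)=56, L_ss(-2)=-40, L_ss(3)=140; L_tt(-2)=2.
Local minima occur where both diagonal entries positive: (-4, -2), (3, -2). Count: 2.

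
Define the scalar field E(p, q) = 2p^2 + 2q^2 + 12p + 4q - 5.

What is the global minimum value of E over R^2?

E(p,q) separates as A(p) + B(q) − 5, so its minimum is min A + min B − 5.
A'(p) = 4p + 12 vanishes at p ∈ {-3}; B'(q) = 4q + 4 vanishes at q ∈ {-1}.
Local minima of A (where A''>0): A(-3)=-18. Local minima of B: B(-1)=-2.
So the global minimum of E is A(-3) + B(-1) − 5 = -18 − 2 − 5 = -25, attained at (-3, -1).

-25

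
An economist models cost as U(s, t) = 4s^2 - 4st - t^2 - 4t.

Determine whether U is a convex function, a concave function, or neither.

U is quadratic, so its Hessian is the constant matrix H = [[8, -4], [-4, -2]].
det(H) = -32, tr(H) = 6.
det(H) < 0, so H is indefinite: neither convex nor concave.

neither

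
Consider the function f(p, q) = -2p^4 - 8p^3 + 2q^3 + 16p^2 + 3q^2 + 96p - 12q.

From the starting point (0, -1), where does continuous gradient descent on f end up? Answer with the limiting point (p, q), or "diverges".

(-2, 1)

f is separable, so gradient descent decouples: p follows -∂f/∂p, q follows -∂f/∂q.
∂f/∂p = -8(p - 2)(p + 2)(p + 3); at p=0 this is 96, so p decreases.
∂f/∂q = 6(q - 1)(q + 2); at q=-1 this is -12, so q increases.
p converges to its nearest critical value -2 (a local min of the p-part); q converges to 1. The iterate converges to (-2, 1).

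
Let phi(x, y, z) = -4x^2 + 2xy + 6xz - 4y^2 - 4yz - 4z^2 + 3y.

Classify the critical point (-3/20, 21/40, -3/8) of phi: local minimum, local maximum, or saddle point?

The Hessian is constant: H = [[-8, 2, 6], [2, -8, -4], [6, -4, -8]].
Leading principal minors: Δ₁ = -8, Δ₂ = 60, Δ₃ = -160.
The minors alternate sign starting negative (−, +, −), so H is negative definite: a local maximum.

local maximum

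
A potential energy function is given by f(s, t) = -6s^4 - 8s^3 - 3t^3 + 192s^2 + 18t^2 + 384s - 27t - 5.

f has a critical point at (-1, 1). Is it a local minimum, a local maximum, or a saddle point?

local minimum

The mixed partial ∂²f/∂s∂t is 0, so the Hessian at any point is diag(f_ss, f_tt) = diag(24(-3s^2 - 2s + 16), 18(-t + 2)).
At (-1, 1): H = diag(360, 18).
Both eigenvalues are positive, so H is positive definite: a local minimum.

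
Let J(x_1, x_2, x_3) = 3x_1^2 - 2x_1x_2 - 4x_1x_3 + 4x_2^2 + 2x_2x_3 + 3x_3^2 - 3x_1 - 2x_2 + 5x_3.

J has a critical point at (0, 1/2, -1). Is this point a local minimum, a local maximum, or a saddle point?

local minimum

The Hessian is constant: H = [[6, -2, -4], [-2, 8, 2], [-4, 2, 6]].
Leading principal minors: Δ₁ = 6, Δ₂ = 44, Δ₃ = 144.
All leading minors are positive, so H is positive definite: a local minimum.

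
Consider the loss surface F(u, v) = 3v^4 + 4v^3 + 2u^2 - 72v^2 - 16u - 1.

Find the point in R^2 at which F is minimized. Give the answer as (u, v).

(4, -4)

F(u,v) separates as P(u) + Q(v) − 1, so its minimum is min P + min Q − 1.
P'(u) = 4u - 16 vanishes at u ∈ {4}; Q'(v) = 12v(v - 3)(v + 4) vanishes at v ∈ {-4, 0, 3}.
Local minima of P (where P''>0): P(4)=-32. Local minima of Q: Q(-4)=-640, Q(3)=-297.
So the global minimum of F is P(4) + Q(-4) − 1 = -32 − 640 − 1 = -673, attained at (4, -4).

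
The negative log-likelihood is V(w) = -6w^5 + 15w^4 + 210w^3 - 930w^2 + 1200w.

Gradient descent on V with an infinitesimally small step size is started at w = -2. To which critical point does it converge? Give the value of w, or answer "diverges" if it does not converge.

V'(w) = -30(w - 4)(w - 2)(w - 1)(w + 5), so V'(-2) = 6480.
Gradient descent moves in the -V' direction, i.e. w is decreasing.
The nearest critical point in that direction is w = -5, where V'' = 11340 > 0 (a local minimum). The iterate converges there.

-5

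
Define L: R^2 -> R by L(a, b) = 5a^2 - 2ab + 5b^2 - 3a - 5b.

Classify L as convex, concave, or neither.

convex

L is quadratic, so its Hessian is the constant matrix H = [[10, -2], [-2, 10]].
det(H) = 96, tr(H) = 20.
det(H) > 0 and tr(H) > 0, so H is positive definite everywhere: convex.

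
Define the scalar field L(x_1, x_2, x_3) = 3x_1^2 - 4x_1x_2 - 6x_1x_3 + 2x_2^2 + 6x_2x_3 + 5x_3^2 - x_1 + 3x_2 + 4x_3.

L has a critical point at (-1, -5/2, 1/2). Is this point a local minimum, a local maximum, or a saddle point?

local minimum

The Hessian is constant: H = [[6, -4, -6], [-4, 4, 6], [-6, 6, 10]].
Leading principal minors: Δ₁ = 6, Δ₂ = 8, Δ₃ = 8.
All leading minors are positive, so H is positive definite: a local minimum.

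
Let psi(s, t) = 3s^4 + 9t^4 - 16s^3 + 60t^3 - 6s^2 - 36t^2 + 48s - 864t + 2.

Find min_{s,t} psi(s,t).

-1406

psi(s,t) separates as P(s) + Q(t) + 2, so its minimum is min P + min Q + 2.
P'(s) = 12(s - 4)(s - 1)(s + 1) vanishes at s ∈ {-1, 1, 4}; Q'(t) = 36(t - 2)(t + 3)(t + 4) vanishes at t ∈ {-4, -3, 2}.
Local minima of P (where P''>0): P(-1)=-35, P(4)=-160. Local minima of Q: Q(-4)=1344, Q(2)=-1248.
So the global minimum of psi is P(4) + Q(2) + 2 = -160 − 1248 + 2 = -1406, attained at (4, 2).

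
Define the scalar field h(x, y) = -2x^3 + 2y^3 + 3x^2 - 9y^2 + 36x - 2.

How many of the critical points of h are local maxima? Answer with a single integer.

h separates as a function of x plus a function of y, so ∇h=0 decouples.
∂h/∂x = -6(x - 3)(x + 2) = 0 at x ∈ {-2, 3}; ∂h/∂y = 6y(y - 3) = 0 at y ∈ {0, 3}.
The Hessian is diagonal: diag(h_xx, h_yy). Second derivatives: h_xx(-2)=30, h_xx(3)=-30; h_yy(0)=-18, h_yy(3)=18.
Local maxima occur where both diagonal entries negative: (3, 0). Count: 1.

1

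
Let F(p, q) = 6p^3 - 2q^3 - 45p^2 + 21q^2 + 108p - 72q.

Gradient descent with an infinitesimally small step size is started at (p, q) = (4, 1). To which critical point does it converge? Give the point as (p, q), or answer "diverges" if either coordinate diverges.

F is separable, so gradient descent decouples: p follows -∂F/∂p, q follows -∂F/∂q.
∂F/∂p = 18(p - 3)(p - 2); at p=4 this is 36, so p decreases.
∂F/∂q = -6(q - 4)(q - 3); at q=1 this is -36, so q increases.
p converges to its nearest critical value 3 (a local min of the p-part); q converges to 3. The iterate converges to (3, 3).

(3, 3)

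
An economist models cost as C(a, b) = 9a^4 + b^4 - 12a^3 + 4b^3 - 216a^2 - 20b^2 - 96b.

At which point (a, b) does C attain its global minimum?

(4, 3)

C(a,b) separates as P(a) + Q(b), so its minimum is min P + min Q.
P'(a) = 36a(a - 4)(a + 3) vanishes at a ∈ {-3, 0, 4}; Q'(b) = 4(b - 3)(b + 2)(b + 4) vanishes at b ∈ {-4, -2, 3}.
Local minima of P (where P''>0): P(-3)=-891, P(4)=-1920. Local minima of Q: Q(-4)=64, Q(3)=-279.
So the global minimum of C is P(4) + Q(3) = -1920 − 279 = -2199, attained at (4, 3).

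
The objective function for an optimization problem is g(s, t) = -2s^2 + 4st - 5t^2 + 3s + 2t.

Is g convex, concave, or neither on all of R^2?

concave

g is quadratic, so its Hessian is the constant matrix H = [[-4, 4], [4, -10]].
det(H) = 24, tr(H) = -14.
det(H) > 0 and tr(H) < 0, so H is negative definite everywhere: concave.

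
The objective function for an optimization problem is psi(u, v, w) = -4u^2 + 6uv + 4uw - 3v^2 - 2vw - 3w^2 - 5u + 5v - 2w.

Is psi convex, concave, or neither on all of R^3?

concave

psi is quadratic, so its Hessian is the constant matrix H = [[-8, 6, 4], [6, -6, -2], [4, -2, -6]].
Leading principal minors: -8, 12, -40.
Signs alternate −, +, − ⇒ H ≺ 0 ⇒ concave.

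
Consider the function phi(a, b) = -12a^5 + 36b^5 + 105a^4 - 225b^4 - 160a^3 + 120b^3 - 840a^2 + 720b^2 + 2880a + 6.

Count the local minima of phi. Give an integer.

4

phi separates as a function of a plus a function of b, so ∇phi=0 decouples.
∂phi/∂a = -60(a - 4)(a - 3)(a - 2)(a + 2) = 0 at a ∈ {-2, 2, 3, 4}; ∂phi/∂b = 180b(b - 4)(b - 2)(b + 1) = 0 at b ∈ {-1, 0, 2, 4}.
The Hessian is diagonal: diag(phi_aa, phi_bb). Second derivatives: phi_aa(-2)=7200, phi_aa(2)=-480, phi_aa(3)=300, phi_aa(4)=-720; phi_bb(-1)=-2700, phi_bb(0)=1440, phi_bb(2)=-2160, phi_bb(4)=7200.
Local minima occur where both diagonal entries positive: (-2, 0), (-2, 4), (3, 0), (3, 4). Count: 4.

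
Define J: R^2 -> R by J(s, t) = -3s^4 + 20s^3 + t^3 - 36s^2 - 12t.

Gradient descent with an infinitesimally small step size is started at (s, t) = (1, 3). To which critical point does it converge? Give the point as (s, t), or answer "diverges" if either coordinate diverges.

J is separable, so gradient descent decouples: s follows -∂J/∂s, t follows -∂J/∂t.
∂J/∂s = -12s(s - 3)(s - 2); at s=1 this is -24, so s increases.
∂J/∂t = 3(t - 2)(t + 2); at t=3 this is 15, so t decreases.
s converges to its nearest critical value 2 (a local min of the s-part); t converges to 2. The iterate converges to (2, 2).

(2, 2)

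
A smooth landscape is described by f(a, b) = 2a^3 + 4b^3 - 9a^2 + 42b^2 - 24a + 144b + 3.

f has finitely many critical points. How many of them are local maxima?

1

f separates as a function of a plus a function of b, so ∇f=0 decouples.
∂f/∂a = 6(a - 4)(a + 1) = 0 at a ∈ {-1, 4}; ∂f/∂b = 12(b + 3)(b + 4) = 0 at b ∈ {-4, -3}.
The Hessian is diagonal: diag(f_aa, f_bb). Second derivatives: f_aa(-1)=-30, f_aa(4)=30; f_bb(-4)=-12, f_bb(-3)=12.
Local maxima occur where both diagonal entries negative: (-1, -4). Count: 1.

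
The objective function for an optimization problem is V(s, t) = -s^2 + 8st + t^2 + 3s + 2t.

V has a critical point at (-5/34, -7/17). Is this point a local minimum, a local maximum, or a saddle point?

saddle point

The Hessian of V is constant: H = [[-2, 8], [8, 2]].
det(H) = (-2)·2 − 8² = -68.
Since det(H) < 0, H is indefinite and the critical point is a saddle point.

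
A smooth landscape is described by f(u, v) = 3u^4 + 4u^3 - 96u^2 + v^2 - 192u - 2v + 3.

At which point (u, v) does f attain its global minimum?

f(u,v) separates as P(u) + Q(v) + 3, so its minimum is min P + min Q + 3.
P'(u) = 12(u - 4)(u + 1)(u + 4) vanishes at u ∈ {-4, -1, 4}; Q'(v) = 2v - 2 vanishes at v ∈ {1}.
Local minima of P (where P''>0): P(-4)=-256, P(4)=-1280. Local minima of Q: Q(1)=-1.
So the global minimum of f is P(4) + Q(1) + 3 = -1280 − 1 + 3 = -1278, attained at (4, 1).

(4, 1)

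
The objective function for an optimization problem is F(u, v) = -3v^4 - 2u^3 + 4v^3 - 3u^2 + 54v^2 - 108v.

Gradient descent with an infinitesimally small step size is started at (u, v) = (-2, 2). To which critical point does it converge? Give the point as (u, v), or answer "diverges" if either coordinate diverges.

(-1, 1)

F is separable, so gradient descent decouples: u follows -∂F/∂u, v follows -∂F/∂v.
∂F/∂u = -6u(u + 1); at u=-2 this is -12, so u increases.
∂F/∂v = -12(v - 3)(v - 1)(v + 3); at v=2 this is 60, so v decreases.
u converges to its nearest critical value -1 (a local min of the u-part); v converges to 1. The iterate converges to (-1, 1).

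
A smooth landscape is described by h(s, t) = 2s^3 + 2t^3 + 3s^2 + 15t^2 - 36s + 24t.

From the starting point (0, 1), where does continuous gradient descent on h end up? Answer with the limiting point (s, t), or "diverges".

(2, -1)

h is separable, so gradient descent decouples: s follows -∂h/∂s, t follows -∂h/∂t.
∂h/∂s = 6(s - 2)(s + 3); at s=0 this is -36, so s increases.
∂h/∂t = 6(t + 1)(t + 4); at t=1 this is 60, so t decreases.
s converges to its nearest critical value 2 (a local min of the s-part); t converges to -1. The iterate converges to (2, -1).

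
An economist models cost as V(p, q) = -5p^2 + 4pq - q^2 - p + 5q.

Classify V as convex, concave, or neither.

V is quadratic, so its Hessian is the constant matrix H = [[-10, 4], [4, -2]].
det(H) = 4, tr(H) = -12.
det(H) > 0 and tr(H) < 0, so H is negative definite everywhere: concave.

concave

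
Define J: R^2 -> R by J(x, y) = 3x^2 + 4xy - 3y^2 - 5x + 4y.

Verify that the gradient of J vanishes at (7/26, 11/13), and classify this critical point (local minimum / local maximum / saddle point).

∇J = (6x + 4y - 5, 4x - 6y + 4); substituting (7/26, 11/13) gives ∇J = (0, 0), so (7/26, 11/13) is indeed a critical point.
The Hessian of J is constant: H = [[6, 4], [4, -6]].
det(H) = 6·(-6) − 4² = -52.
Since det(H) < 0, H is indefinite and the critical point is a saddle point.

saddle point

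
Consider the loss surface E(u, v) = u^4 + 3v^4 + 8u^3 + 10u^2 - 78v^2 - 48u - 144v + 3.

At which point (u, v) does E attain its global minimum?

(1, 4)

E(u,v) separates as P(u) + Q(v) + 3, so its minimum is min P + min Q + 3.
P'(u) = 4(u - 1)(u + 3)(u + 4) vanishes at u ∈ {-4, -3, 1}; Q'(v) = 12(v - 4)(v + 1)(v + 3) vanishes at v ∈ {-3, -1, 4}.
Local minima of P (where P''>0): P(-4)=96, P(1)=-29. Local minima of Q: Q(-3)=-27, Q(4)=-1056.
So the global minimum of E is P(1) + Q(4) + 3 = -29 − 1056 + 3 = -1082, attained at (1, 4).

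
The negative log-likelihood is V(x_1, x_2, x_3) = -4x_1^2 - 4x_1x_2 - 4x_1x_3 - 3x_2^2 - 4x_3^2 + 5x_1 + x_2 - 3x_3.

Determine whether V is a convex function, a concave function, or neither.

V is quadratic, so its Hessian is the constant matrix H = [[-8, -4, -4], [-4, -6, 0], [-4, 0, -8]].
Leading principal minors: -8, 32, -160.
Signs alternate −, +, − ⇒ H ≺ 0 ⇒ concave.

concave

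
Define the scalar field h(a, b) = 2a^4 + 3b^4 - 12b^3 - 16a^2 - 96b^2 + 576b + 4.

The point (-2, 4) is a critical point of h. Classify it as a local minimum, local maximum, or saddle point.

local minimum

The mixed partial ∂²h/∂a∂b is 0, so the Hessian at any point is diag(h_aa, h_bb) = diag(8(3a^2 - 4), 12(3b^2 - 6b - 16)).
At (-2, 4): H = diag(64, 96).
Both eigenvalues are positive, so H is positive definite: a local minimum.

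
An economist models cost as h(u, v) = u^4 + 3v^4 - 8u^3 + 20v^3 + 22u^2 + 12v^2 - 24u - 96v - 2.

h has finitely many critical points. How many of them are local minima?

4

h separates as a function of u plus a function of v, so ∇h=0 decouples.
∂h/∂u = 4(u - 3)(u - 2)(u - 1) = 0 at u ∈ {1, 2, 3}; ∂h/∂v = 12(v - 1)(v + 2)(v + 4) = 0 at v ∈ {-4, -2, 1}.
The Hessian is diagonal: diag(h_uu, h_vv). Second derivatives: h_uu(1)=8, h_uu(2)=-4, h_uu(3)=8; h_vv(-4)=120, h_vv(-2)=-72, h_vv(1)=180.
Local minima occur where both diagonal entries positive: (1, -4), (1, 1), (3, -4), (3, 1). Count: 4.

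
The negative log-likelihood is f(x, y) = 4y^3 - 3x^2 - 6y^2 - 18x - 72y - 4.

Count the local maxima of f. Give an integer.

1

f separates as a function of x plus a function of y, so ∇f=0 decouples.
∂f/∂x = -6(x + 3) = 0 at x ∈ {-3}; ∂f/∂y = 12(y - 3)(y + 2) = 0 at y ∈ {-2, 3}.
The Hessian is diagonal: diag(f_xx, f_yy). Second derivatives: f_xx(-3)=-6; f_yy(-2)=-60, f_yy(3)=60.
Local maxima occur where both diagonal entries negative: (-3, -2). Count: 1.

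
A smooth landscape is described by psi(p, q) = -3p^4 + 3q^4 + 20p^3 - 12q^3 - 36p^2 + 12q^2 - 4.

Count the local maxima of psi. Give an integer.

psi separates as a function of p plus a function of q, so ∇psi=0 decouples.
∂psi/∂p = -12p(p - 3)(p - 2) = 0 at p ∈ {0, 2, 3}; ∂psi/∂q = 12q(q - 2)(q - 1) = 0 at q ∈ {0, 1, 2}.
The Hessian is diagonal: diag(psi_pp, psi_qq). Second derivatives: psi_pp(0)=-72, psi_pp(2)=24, psi_pp(3)=-36; psi_qq(0)=24, psi_qq(1)=-12, psi_qq(2)=24.
Local maxima occur where both diagonal entries negative: (0, 1), (3, 1). Count: 2.

2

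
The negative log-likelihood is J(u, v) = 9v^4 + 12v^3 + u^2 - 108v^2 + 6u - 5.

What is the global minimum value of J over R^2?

-581

J(u,v) separates as P(u) + Q(v) − 5, so its minimum is min P + min Q − 5.
P'(u) = 2u + 6 vanishes at u ∈ {-3}; Q'(v) = 36v(v - 2)(v + 3) vanishes at v ∈ {-3, 0, 2}.
Local minima of P (where P''>0): P(-3)=-9. Local minima of Q: Q(-3)=-567, Q(2)=-192.
So the global minimum of J is P(-3) + Q(-3) − 5 = -9 − 567 − 5 = -581, attained at (-3, -3).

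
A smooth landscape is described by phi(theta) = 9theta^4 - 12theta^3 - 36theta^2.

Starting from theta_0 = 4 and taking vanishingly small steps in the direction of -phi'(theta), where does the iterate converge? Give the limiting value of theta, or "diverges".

2

phi'(theta) = 36theta(theta - 2)(theta + 1), so phi'(4) = 1440.
Gradient descent moves in the -phi' direction, i.e. theta is decreasing.
The nearest critical point in that direction is theta = 2, where phi'' = 216 > 0 (a local minimum). The iterate converges there.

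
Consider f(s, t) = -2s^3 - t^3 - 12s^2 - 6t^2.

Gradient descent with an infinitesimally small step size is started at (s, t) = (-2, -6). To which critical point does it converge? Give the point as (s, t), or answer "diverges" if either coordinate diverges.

(-4, -4)

f is separable, so gradient descent decouples: s follows -∂f/∂s, t follows -∂f/∂t.
∂f/∂s = -6s(s + 4); at s=-2 this is 24, so s decreases.
∂f/∂t = -3t(t + 4); at t=-6 this is -36, so t increases.
s converges to its nearest critical value -4 (a local min of the s-part); t converges to -4. The iterate converges to (-4, -4).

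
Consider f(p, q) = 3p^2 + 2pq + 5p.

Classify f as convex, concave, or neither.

f is quadratic, so its Hessian is the constant matrix H = [[6, 2], [2, 0]].
det(H) = -4, tr(H) = 6.
det(H) < 0, so H is indefinite: neither convex nor concave.

neither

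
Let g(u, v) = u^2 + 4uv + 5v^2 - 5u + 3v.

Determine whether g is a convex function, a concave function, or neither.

convex

g is quadratic, so its Hessian is the constant matrix H = [[2, 4], [4, 10]].
det(H) = 4, tr(H) = 12.
det(H) > 0 and tr(H) > 0, so H is positive definite everywhere: convex.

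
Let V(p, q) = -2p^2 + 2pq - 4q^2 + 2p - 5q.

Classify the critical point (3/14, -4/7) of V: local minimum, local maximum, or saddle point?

The Hessian of V is constant: H = [[-4, 2], [2, -8]].
det(H) = (-4)·(-8) − 2² = 28.
det(H) > 0 and tr(H) = -12 < 0, so H is negative definite and the point is a local maximum.

local maximum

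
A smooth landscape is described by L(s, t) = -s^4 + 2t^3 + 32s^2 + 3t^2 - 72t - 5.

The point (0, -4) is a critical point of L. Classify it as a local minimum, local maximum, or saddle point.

saddle point

The mixed partial ∂²L/∂s∂t is 0, so the Hessian at any point is diag(L_ss, L_tt) = diag(4(-3s^2 + 16), 6(2t + 1)).
At (0, -4): H = diag(64, -42).
The eigenvalues have opposite signs, so H is indefinite: a saddle point.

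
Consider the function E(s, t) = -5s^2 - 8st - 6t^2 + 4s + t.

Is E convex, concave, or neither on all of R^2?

E is quadratic, so its Hessian is the constant matrix H = [[-10, -8], [-8, -12]].
det(H) = 56, tr(H) = -22.
det(H) > 0 and tr(H) < 0, so H is negative definite everywhere: concave.

concave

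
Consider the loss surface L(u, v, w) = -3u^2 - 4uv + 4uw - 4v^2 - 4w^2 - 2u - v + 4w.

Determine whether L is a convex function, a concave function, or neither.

concave

L is quadratic, so its Hessian is the constant matrix H = [[-6, -4, 4], [-4, -8, 0], [4, 0, -8]].
Leading principal minors: -6, 32, -128.
Signs alternate −, +, − ⇒ H ≺ 0 ⇒ concave.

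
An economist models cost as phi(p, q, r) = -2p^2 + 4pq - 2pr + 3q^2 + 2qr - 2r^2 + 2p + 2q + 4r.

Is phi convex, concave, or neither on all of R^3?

neither

phi is quadratic, so its Hessian is the constant matrix H = [[-4, 4, -2], [4, 6, 2], [-2, 2, -4]].
Leading principal minors: -4, -40, 120.
Neither pattern holds ⇒ H is indefinite ⇒ neither convex nor concave.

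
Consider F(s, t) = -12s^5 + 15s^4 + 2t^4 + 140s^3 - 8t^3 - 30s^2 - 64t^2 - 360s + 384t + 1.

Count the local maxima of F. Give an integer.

2

F separates as a function of s plus a function of t, so ∇F=0 decouples.
∂F/∂s = -60(s - 3)(s - 1)(s + 1)(s + 2) = 0 at s ∈ {-2, -1, 1, 3}; ∂F/∂t = 8(t - 4)(t - 3)(t + 4) = 0 at t ∈ {-4, 3, 4}.
The Hessian is diagonal: diag(F_ss, F_tt). Second derivatives: F_ss(-2)=900, F_ss(-1)=-480, F_ss(1)=720, F_ss(3)=-2400; F_tt(-4)=448, F_tt(3)=-56, F_tt(4)=64.
Local maxima occur where both diagonal entries negative: (-1, 3), (3, 3). Count: 2.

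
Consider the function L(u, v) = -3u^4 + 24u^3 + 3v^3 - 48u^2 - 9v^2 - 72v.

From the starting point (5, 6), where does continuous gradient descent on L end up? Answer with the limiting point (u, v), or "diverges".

diverges

L is separable, so gradient descent decouples: u follows -∂L/∂u, v follows -∂L/∂v.
∂L/∂u = -12u(u - 4)(u - 2); at u=5 this is -180, so u increases.
∂L/∂v = 9(v - 4)(v + 2); at v=6 this is 144, so v decreases.
The u-coordinate has no critical point in that direction and runs off to infinity.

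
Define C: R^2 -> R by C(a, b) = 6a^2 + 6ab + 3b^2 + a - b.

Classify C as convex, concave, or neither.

convex

C is quadratic, so its Hessian is the constant matrix H = [[12, 6], [6, 6]].
det(H) = 36, tr(H) = 18.
det(H) > 0 and tr(H) > 0, so H is positive definite everywhere: convex.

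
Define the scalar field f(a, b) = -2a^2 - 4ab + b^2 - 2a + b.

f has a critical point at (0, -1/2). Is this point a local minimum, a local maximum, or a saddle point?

The Hessian of f is constant: H = [[-4, -4], [-4, 2]].
det(H) = (-4)·2 − (-4)² = -24.
Since det(H) < 0, H is indefinite and the critical point is a saddle point.

saddle point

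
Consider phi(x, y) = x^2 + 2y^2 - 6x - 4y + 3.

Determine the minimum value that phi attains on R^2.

phi(x,y) separates as P(x) + Q(y) + 3, so its minimum is min P + min Q + 3.
P'(x) = 2x - 6 vanishes at x ∈ {3}; Q'(y) = 4y - 4 vanishes at y ∈ {1}.
Local minima of P (where P''>0): P(3)=-9. Local minima of Q: Q(1)=-2.
So the global minimum of phi is P(3) + Q(1) + 3 = -9 − 2 + 3 = -8, attained at (3, 1).

-8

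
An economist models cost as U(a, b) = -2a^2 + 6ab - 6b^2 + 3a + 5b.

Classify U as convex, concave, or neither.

U is quadratic, so its Hessian is the constant matrix H = [[-4, 6], [6, -12]].
det(H) = 12, tr(H) = -16.
det(H) > 0 and tr(H) < 0, so H is negative definite everywhere: concave.

concave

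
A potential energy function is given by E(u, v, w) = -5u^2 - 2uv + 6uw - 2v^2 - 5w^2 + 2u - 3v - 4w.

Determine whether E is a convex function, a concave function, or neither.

E is quadratic, so its Hessian is the constant matrix H = [[-10, -2, 6], [-2, -4, 0], [6, 0, -10]].
Leading principal minors: -10, 36, -216.
Signs alternate −, +, − ⇒ H ≺ 0 ⇒ concave.

concave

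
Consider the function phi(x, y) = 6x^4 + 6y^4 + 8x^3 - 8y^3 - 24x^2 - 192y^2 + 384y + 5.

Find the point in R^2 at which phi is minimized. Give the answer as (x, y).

phi(x,y) separates as P(x) + Q(y) + 5, so its minimum is min P + min Q + 5.
P'(x) = 24x(x - 1)(x + 2) vanishes at x ∈ {-2, 0, 1}; Q'(y) = 24(y - 4)(y - 1)(y + 4) vanishes at y ∈ {-4, 1, 4}.
Local minima of P (where P''>0): P(-2)=-64, P(1)=-10. Local minima of Q: Q(-4)=-2560, Q(4)=-512.
So the global minimum of phi is P(-2) + Q(-4) + 5 = -64 − 2560 + 5 = -2619, attained at (-2, -4).

(-2, -4)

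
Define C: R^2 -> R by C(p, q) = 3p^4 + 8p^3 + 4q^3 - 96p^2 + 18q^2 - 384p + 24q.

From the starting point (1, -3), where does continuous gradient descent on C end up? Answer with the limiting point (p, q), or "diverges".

diverges

C is separable, so gradient descent decouples: p follows -∂C/∂p, q follows -∂C/∂q.
∂C/∂p = 12(p - 4)(p + 2)(p + 4); at p=1 this is -540, so p increases.
∂C/∂q = 12(q + 1)(q + 2); at q=-3 this is 24, so q decreases.
The q-coordinate has no critical point in that direction and runs off to infinity.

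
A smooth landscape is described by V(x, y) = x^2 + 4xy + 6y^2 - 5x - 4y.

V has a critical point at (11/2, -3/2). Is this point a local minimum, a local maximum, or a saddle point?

The Hessian of V is constant: H = [[2, 4], [4, 12]].
det(H) = 2·12 − 4² = 8.
det(H) > 0 and tr(H) = 14 > 0, so H is positive definite and the point is a local minimum.

local minimum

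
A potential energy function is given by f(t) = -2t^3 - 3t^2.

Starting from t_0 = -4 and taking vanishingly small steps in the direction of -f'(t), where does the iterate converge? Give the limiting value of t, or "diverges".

f'(t) = -6t(t + 1), so f'(-4) = -72.
Gradient descent moves in the -f' direction, i.e. t is increasing.
The nearest critical point in that direction is t = -1, where f'' = 6 > 0 (a local minimum). The iterate converges there.

-1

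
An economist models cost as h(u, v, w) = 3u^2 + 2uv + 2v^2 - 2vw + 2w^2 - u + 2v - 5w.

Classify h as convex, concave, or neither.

h is quadratic, so its Hessian is the constant matrix H = [[6, 2, 0], [2, 4, -2], [0, -2, 4]].
Leading principal minors: 6, 20, 56.
All positive ⇒ H ≻ 0 ⇒ convex.

convex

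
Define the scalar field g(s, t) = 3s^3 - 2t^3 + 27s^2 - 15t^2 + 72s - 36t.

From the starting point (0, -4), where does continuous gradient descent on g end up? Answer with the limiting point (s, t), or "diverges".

(-2, -3)

g is separable, so gradient descent decouples: s follows -∂g/∂s, t follows -∂g/∂t.
∂g/∂s = 9(s + 2)(s + 4); at s=0 this is 72, so s decreases.
∂g/∂t = -6(t + 2)(t + 3); at t=-4 this is -12, so t increases.
s converges to its nearest critical value -2 (a local min of the s-part); t converges to -3. The iterate converges to (-2, -3).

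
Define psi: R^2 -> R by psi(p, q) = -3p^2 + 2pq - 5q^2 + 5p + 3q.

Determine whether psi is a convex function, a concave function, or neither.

psi is quadratic, so its Hessian is the constant matrix H = [[-6, 2], [2, -10]].
det(H) = 56, tr(H) = -16.
det(H) > 0 and tr(H) < 0, so H is negative definite everywhere: concave.

concave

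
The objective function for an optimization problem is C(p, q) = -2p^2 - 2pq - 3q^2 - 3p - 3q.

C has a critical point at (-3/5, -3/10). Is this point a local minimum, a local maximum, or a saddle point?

local maximum

The Hessian of C is constant: H = [[-4, -2], [-2, -6]].
det(H) = (-4)·(-6) − (-2)² = 20.
det(H) > 0 and tr(H) = -10 < 0, so H is negative definite and the point is a local maximum.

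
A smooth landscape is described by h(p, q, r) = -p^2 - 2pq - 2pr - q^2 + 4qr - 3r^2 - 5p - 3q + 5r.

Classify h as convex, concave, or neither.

h is quadratic, so its Hessian is the constant matrix H = [[-2, -2, -2], [-2, -2, 4], [-2, 4, -6]].
Leading principal minors: -2, 0, 72.
Neither pattern holds ⇒ H is indefinite ⇒ neither convex nor concave.

neither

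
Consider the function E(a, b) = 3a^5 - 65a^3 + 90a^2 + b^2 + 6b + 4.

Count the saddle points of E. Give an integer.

2

E separates as a function of a plus a function of b, so ∇E=0 decouples.
∂E/∂a = 15a(a - 3)(a - 1)(a + 4) = 0 at a ∈ {-4, 0, 1, 3}; ∂E/∂b = 2(b + 3) = 0 at b ∈ {-3}.
The Hessian is diagonal: diag(E_aa, E_bb). Second derivatives: E_aa(-4)=-2100, E_aa(0)=180, E_aa(1)=-150, E_aa(3)=630; E_bb(-3)=2.
Saddle points occur where the two diagonal entries have opposite signs: (-4, -3), (1, -3). Count: 2.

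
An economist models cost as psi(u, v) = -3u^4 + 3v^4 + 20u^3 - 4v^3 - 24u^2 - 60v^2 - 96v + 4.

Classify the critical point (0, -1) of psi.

local maximum

The mixed partial ∂²psi/∂u∂v is 0, so the Hessian at any point is diag(psi_uu, psi_vv) = diag(12(-3u^2 + 10u - 4), 12(3v^2 - 2v - 10)).
At (0, -1): H = diag(-48, -60).
Both eigenvalues are negative, so H is negative definite: a local maximum.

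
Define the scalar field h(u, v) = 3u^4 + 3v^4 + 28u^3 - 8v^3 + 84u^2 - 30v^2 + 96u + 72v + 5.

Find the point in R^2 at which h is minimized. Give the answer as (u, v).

h(u,v) separates as P(u) + Q(v) + 5, so its minimum is min P + min Q + 5.
P'(u) = 12(u + 1)(u + 2)(u + 4) vanishes at u ∈ {-4, -2, -1}; Q'(v) = 12(v - 3)(v - 1)(v + 2) vanishes at v ∈ {-2, 1, 3}.
Local minima of P (where P''>0): P(-4)=-64, P(-1)=-37. Local minima of Q: Q(-2)=-152, Q(3)=-27.
So the global minimum of h is P(-4) + Q(-2) + 5 = -64 − 152 + 5 = -211, attained at (-4, -2).

(-4, -2)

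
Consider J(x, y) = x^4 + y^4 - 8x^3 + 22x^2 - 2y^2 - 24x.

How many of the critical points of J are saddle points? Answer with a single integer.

4

J separates as a function of x plus a function of y, so ∇J=0 decouples.
∂J/∂x = 4(x - 3)(x - 2)(x - 1) = 0 at x ∈ {1, 2, 3}; ∂J/∂y = 4y(y - 1)(y + 1) = 0 at y ∈ {-1, 0, 1}.
The Hessian is diagonal: diag(J_xx, J_yy). Second derivatives: J_xx(1)=8, J_xx(2)=-4, J_xx(3)=8; J_yy(-1)=8, J_yy(0)=-4, J_yy(1)=8.
Saddle points occur where the two diagonal entries have opposite signs: (1, 0), (2, -1), (2, 1), (3, 0). Count: 4.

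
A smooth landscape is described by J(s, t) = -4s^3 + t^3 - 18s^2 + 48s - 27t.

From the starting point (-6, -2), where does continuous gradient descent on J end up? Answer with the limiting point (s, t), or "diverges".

(-4, 3)

J is separable, so gradient descent decouples: s follows -∂J/∂s, t follows -∂J/∂t.
∂J/∂s = -12(s - 1)(s + 4); at s=-6 this is -168, so s increases.
∂J/∂t = 3(t - 3)(t + 3); at t=-2 this is -15, so t increases.
s converges to its nearest critical value -4 (a local min of the s-part); t converges to 3. The iterate converges to (-4, 3).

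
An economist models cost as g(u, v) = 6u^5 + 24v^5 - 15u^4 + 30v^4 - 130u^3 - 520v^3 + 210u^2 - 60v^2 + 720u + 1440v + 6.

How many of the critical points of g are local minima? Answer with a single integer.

g separates as a function of u plus a function of v, so ∇g=0 decouples.
∂g/∂u = 30(u - 4)(u - 2)(u + 1)(u + 3) = 0 at u ∈ {-3, -1, 2, 4}; ∂g/∂v = 120(v - 3)(v - 1)(v + 1)(v + 4) = 0 at v ∈ {-4, -1, 1, 3}.
The Hessian is diagonal: diag(g_uu, g_vv). Second derivatives: g_uu(-3)=-2100, g_uu(-1)=900, g_uu(2)=-900, g_uu(4)=2100; g_vv(-4)=-12600, g_vv(-1)=2880, g_vv(1)=-2400, g_vv(3)=6720.
Local minima occur where both diagonal entries positive: (-1, -1), (-1, 3), (4, -1), (4, 3). Count: 4.

4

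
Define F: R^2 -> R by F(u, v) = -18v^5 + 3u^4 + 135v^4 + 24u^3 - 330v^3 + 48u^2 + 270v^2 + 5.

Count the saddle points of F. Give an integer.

6

F separates as a function of u plus a function of v, so ∇F=0 decouples.
∂F/∂u = 12u(u + 2)(u + 4) = 0 at u ∈ {-4, -2, 0}; ∂F/∂v = -90v(v - 3)(v - 2)(v - 1) = 0 at v ∈ {0, 1, 2, 3}.
The Hessian is diagonal: diag(F_uu, F_vv). Second derivatives: F_uu(-4)=96, F_uu(-2)=-48, F_uu(0)=96; F_vv(0)=540, F_vv(1)=-180, F_vv(2)=180, F_vv(3)=-540.
Saddle points occur where the two diagonal entries have opposite signs: (-4, 1), (-4, 3), (-2, 0), (-2, 2), (0, 1), (0, 3). Count: 6.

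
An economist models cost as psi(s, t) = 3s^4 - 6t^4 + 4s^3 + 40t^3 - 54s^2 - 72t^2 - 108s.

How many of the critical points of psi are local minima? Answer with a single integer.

2

psi separates as a function of s plus a function of t, so ∇psi=0 decouples.
∂psi/∂s = 12(s - 3)(s + 1)(s + 3) = 0 at s ∈ {-3, -1, 3}; ∂psi/∂t = -24t(t - 3)(t - 2) = 0 at t ∈ {0, 2, 3}.
The Hessian is diagonal: diag(psi_ss, psi_tt). Second derivatives: psi_ss(-3)=144, psi_ss(-1)=-96, psi_ss(3)=288; psi_tt(0)=-144, psi_tt(2)=48, psi_tt(3)=-72.
Local minima occur where both diagonal entries positive: (-3, 2), (3, 2). Count: 2.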